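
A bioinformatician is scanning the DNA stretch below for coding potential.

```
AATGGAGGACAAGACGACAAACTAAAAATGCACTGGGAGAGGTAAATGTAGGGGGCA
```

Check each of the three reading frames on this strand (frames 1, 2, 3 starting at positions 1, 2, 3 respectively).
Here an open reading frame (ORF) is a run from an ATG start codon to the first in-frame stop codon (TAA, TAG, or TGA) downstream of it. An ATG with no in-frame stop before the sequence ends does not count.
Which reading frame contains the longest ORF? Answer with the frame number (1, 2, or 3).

2

Frame 1: AAT GGA GGA CAA GAC GAC AAA CTA AAA ATG CAC TGG GAG AGG TAA ATG TAG GGG GCA — ATG at 28, stop TAA at 43 → 18 nt; ATG at 46, stop TAG at 49 → 6 nt.
Frame 2: ATG GAG GAC AAG ACG ACA AAC TAA AAA TGC ACT GGG AGA GGT AAA TGT AGG GGG — ATG at 2, stop TAA at 23 → 24 nt.
Frame 3: TGG AGG ACA AGA CGA CAA ACT AAA AAT GCA CTG GGA GAG GTA AAT GTA GGG GGC — no ATG→stop ORF.
Longest ORF is 24 nt in frame 2 (positions 2–25).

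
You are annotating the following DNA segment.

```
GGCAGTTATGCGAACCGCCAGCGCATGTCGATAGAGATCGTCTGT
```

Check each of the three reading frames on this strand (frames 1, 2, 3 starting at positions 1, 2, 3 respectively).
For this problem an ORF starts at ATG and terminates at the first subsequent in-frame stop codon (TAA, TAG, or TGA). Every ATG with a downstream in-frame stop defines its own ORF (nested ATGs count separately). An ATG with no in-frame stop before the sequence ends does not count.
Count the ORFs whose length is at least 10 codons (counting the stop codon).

0

Frame 1: GGC AGT TAT GCG AAC CGC CAG CGC ATG TCG ATA GAG ATC GTC TGT — no ATG→stop ORF.
Frame 2: GCA GTT ATG CGA ACC GCC AGC GCA TGT CGA TAG AGA TCG TCT — ATG at 8, stop TAG at 32 → 27 nt.
Frame 3: CAG TTA TGC GAA CCG CCA GCG CAT GTC GAT AGA GAT CGT CTG — no ATG→stop ORF.
No ORF reaches 10 codons. Count = 0.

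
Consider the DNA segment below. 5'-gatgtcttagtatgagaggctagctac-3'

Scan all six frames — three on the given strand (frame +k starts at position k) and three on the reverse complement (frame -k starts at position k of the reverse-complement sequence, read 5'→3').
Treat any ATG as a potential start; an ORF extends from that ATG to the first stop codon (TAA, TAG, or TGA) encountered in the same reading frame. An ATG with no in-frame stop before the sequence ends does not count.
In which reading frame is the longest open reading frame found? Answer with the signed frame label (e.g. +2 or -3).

+3

Reverse complement (5'→3'): GTAGCTAGCCTCTCATACTAAGACATC
Frame +1: GAT GTC TTA GTA TGA GAG GCT AGC TAC — no ATG→stop ORF.
Frame +2: ATG TCT TAG TAT GAG AGG CTA GCT — ATG at 2, stop TAG at 8 → 9 nt.
Frame +3: TGT CTT AGT ATG AGA GGC TAG CTA — ATG at 12, stop TAG at 21 → 12 nt.
Frame -1: GTA GCT AGC CTC TCA TAC TAA GAC ATC — no ATG→stop ORF.
Frame -2: TAG CTA GCC TCT CAT ACT AAG ACA — no ATG→stop ORF.
Frame -3: AGC TAG CCT CTC ATA CTA AGA CAT — no ATG→stop ORF.
Longest ORF is 12 nt in frame +3 (positions 12–23).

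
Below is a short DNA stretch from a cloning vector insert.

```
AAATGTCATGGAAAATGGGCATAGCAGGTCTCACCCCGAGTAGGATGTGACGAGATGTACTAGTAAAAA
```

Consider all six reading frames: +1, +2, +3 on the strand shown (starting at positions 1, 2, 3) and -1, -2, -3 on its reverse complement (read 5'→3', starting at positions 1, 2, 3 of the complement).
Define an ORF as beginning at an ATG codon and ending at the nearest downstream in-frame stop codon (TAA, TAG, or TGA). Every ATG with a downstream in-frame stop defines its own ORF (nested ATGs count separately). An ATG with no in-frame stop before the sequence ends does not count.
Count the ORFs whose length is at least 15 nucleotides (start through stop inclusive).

Reverse complement (5'→3'): TTTTTACTAGTACATCTCGTCACATCCTACTCGGGGTGAGACCTGCTATGCCCATTTTCCATGACATTT
Frame +1: AAA TGT CAT GGA AAA TGG GCA TAG CAG GTC TCA CCC CGA GTA GGA TGT GAC GAG ATG TAC TAG TAA AAA — ATG at 55, stop TAG at 61 → 9 nt.
Frame +2: AAT GTC ATG GAA AAT GGG CAT AGC AGG TCT CAC CCC GAG TAG GAT GTG ACG AGA TGT ACT AGT AAA — ATG at 8, stop TAG at 41 → 36 nt.
Frame +3: ATG TCA TGG AAA ATG GGC ATA GCA GGT CTC ACC CCG AGT AGG ATG TGA CGA GAT GTA CTA GTA AAA — ATG at 3, stop TGA at 48 → 48 nt; ATG at 15, stop TGA at 48 → 36 nt; ATG at 45, stop TGA at 48 → 6 nt.
Frame -1: TTT TTA CTA GTA CAT CTC GTC ACA TCC TAC TCG GGG TGA GAC CTG CTA TGC CCA TTT TCC ATG ACA TTT — no ATG→stop ORF.
Frame -2: TTT TAC TAG TAC ATC TCG TCA CAT CCT ACT CGG GGT GAG ACC TGC TAT GCC CAT TTT CCA TGA CAT — no ATG→stop ORF.
Frame -3: TTT ACT AGT ACA TCT CGT CAC ATC CTA CTC GGG GTG AGA CCT GCT ATG CCC ATT TTC CAT GAC ATT — no ATG→stop ORF.
ORFs ≥ 15 nucleotides: frame +2 8–43 (36 nucleotides), frame +3 3–50 (48 nucleotides), frame +3 15–50 (36 nucleotides). Count = 3.

3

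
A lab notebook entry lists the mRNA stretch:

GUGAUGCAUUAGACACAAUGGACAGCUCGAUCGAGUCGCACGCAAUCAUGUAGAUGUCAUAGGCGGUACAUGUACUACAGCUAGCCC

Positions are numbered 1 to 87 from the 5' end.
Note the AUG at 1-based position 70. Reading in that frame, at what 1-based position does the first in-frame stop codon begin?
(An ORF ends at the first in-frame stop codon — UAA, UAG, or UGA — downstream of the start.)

Codons from position 70: AUG (70–72), UAC (73–75), UAC (76–78), AGC (79–81), UAG (82–84).
UAG is a stop codon; it begins at position 82.

82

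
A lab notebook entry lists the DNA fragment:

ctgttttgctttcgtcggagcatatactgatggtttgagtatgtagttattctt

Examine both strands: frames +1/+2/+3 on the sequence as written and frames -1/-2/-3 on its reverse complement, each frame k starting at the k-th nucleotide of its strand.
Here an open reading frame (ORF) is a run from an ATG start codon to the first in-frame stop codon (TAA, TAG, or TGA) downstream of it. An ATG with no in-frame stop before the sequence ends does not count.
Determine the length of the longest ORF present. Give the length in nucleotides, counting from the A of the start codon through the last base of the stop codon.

Reverse complement (5'→3'): AAGAATAACTACATACTCAAACCATCAGTATATGCTCCGACGAAAGCAAAACAG
Frame +1: CTG TTT TGC TTT CGT CGG AGC ATA TAC TGA TGG TTT GAG TAT GTA GTT ATT CTT — no ATG→stop ORF.
Frame +2: TGT TTT GCT TTC GTC GGA GCA TAT ACT GAT GGT TTG AGT ATG TAG TTA TTC — ATG at 41, stop TAG at 44 → 6 nt.
Frame +3: GTT TTG CTT TCG TCG GAG CAT ATA CTG ATG GTT TGA GTA TGT AGT TAT TCT — ATG at 30, stop TGA at 36 → 9 nt.
Frame -1: AAG AAT AAC TAC ATA CTC AAA CCA TCA GTA TAT GCT CCG ACG AAA GCA AAA CAG — no ATG→stop ORF.
Frame -2: AGA ATA ACT ACA TAC TCA AAC CAT CAG TAT ATG CTC CGA CGA AAG CAA AAC — no ATG→stop ORF.
Frame -3: GAA TAA CTA CAT ACT CAA ACC ATC AGT ATA TGC TCC GAC GAA AGC AAA ACA — no ATG→stop ORF.
Longest: frame +3, positions 30–38, 9 nt = 3 codons = 2 aa. → 9 nucleotides.

9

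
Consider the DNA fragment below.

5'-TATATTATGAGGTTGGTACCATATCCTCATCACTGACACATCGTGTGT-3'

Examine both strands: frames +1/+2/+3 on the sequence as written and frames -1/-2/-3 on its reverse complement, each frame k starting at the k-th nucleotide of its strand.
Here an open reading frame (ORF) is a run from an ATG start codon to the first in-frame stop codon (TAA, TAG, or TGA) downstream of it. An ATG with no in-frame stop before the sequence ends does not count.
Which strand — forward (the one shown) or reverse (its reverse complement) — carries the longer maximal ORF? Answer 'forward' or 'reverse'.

Reverse complement (5'→3'): ACACACGATGTGTCAGTGATGAGGATATGGTACCAACCTCATAATATA
Frame +1: TAT ATT ATG AGG TTG GTA CCA TAT CCT CAT CAC TGA CAC ATC GTG TGT — ATG at 7, stop TGA at 34 → 30 nt.
Frame +2: ATA TTA TGA GGT TGG TAC CAT ATC CTC ATC ACT GAC ACA TCG TGT — no ATG→stop ORF.
Frame +3: TAT TAT GAG GTT GGT ACC ATA TCC TCA TCA CTG ACA CAT CGT GTG — no ATG→stop ORF.
Frame -1: ACA CAC GAT GTG TCA GTG ATG AGG ATA TGG TAC CAA CCT CAT AAT ATA — no ATG→stop ORF.
Frame -2: CAC ACG ATG TGT CAG TGA TGA GGA TAT GGT ACC AAC CTC ATA ATA — ATG at 8, stop TGA at 17 → 12 nt.
Frame -3: ACA CGA TGT GTC AGT GAT GAG GAT ATG GTA CCA ACC TCA TAA TAT — ATG at 27, stop TAA at 42 → 18 nt.
Forward-strand max 30 nt; reverse-strand max 18 nt. The forward strand has the longer ORF.

forward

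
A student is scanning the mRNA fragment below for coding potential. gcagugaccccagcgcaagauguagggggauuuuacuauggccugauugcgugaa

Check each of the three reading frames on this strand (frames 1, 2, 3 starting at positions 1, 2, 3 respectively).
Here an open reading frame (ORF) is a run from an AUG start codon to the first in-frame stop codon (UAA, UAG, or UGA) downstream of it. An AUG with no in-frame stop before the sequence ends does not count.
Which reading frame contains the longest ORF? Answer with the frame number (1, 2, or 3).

Frame 1: GCA GUG ACC CCA GCG CAA GAU GUA GGG GGA UUU UAC UAU GGC CUG AUU GCG UGA — no AUG→stop ORF.
Frame 2: CAG UGA CCC CAG CGC AAG AUG UAG GGG GAU UUU ACU AUG GCC UGA UUG CGU GAA — AUG at 20, stop UAG at 23 → 6 nt; AUG at 38, stop UGA at 44 → 9 nt.
Frame 3: AGU GAC CCC AGC GCA AGA UGU AGG GGG AUU UUA CUA UGG CCU GAU UGC GUG — no AUG→stop ORF.
Longest ORF is 9 nt in frame 2 (positions 38–46).

2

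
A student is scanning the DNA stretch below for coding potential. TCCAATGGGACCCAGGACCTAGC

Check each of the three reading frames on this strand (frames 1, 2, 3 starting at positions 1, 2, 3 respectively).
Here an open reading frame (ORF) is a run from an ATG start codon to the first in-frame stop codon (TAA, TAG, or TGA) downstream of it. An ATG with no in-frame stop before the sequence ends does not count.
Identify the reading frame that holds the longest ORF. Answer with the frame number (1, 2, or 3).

Frame 1: TCC AAT GGG ACC CAG GAC CTA — no ATG→stop ORF.
Frame 2: CCA ATG GGA CCC AGG ACC TAG — ATG at 5, stop TAG at 20 → 18 nt.
Frame 3: CAA TGG GAC CCA GGA CCT AGC — no ATG→stop ORF.
Longest ORF is 18 nt in frame 2 (positions 5–22).

2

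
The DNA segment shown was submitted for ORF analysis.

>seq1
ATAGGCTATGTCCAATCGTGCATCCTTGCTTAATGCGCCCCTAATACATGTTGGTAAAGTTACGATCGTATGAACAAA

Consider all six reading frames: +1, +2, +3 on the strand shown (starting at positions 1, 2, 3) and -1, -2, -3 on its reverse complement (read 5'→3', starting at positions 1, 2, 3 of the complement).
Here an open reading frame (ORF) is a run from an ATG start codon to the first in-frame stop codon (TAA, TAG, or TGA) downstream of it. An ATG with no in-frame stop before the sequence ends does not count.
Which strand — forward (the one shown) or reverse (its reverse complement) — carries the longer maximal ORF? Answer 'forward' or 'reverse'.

forward

Reverse complement (5'→3'): TTTGTTCATACGATCGTAACTTTACCAACATGTATTAGGGGCGCATTAAGCAAGGATGCACGATTGGACATAGCCTAT
Frame +1: ATA GGC TAT GTC CAA TCG TGC ATC CTT GCT TAA TGC GCC CCT AAT ACA TGT TGG TAA AGT TAC GAT CGT ATG AAC AAA — no ATG→stop ORF.
Frame +2: TAG GCT ATG TCC AAT CGT GCA TCC TTG CTT AAT GCG CCC CTA ATA CAT GTT GGT AAA GTT ACG ATC GTA TGA ACA — ATG at 8, stop TGA at 71 → 66 nt.
Frame +3: AGG CTA TGT CCA ATC GTG CAT CCT TGC TTA ATG CGC CCC TAA TAC ATG TTG GTA AAG TTA CGA TCG TAT GAA CAA — ATG at 33, stop TAA at 42 → 12 nt.
Frame -1: TTT GTT CAT ACG ATC GTA ACT TTA CCA ACA TGT ATT AGG GGC GCA TTA AGC AAG GAT GCA CGA TTG GAC ATA GCC TAT — no ATG→stop ORF.
Frame -2: TTG TTC ATA CGA TCG TAA CTT TAC CAA CAT GTA TTA GGG GCG CAT TAA GCA AGG ATG CAC GAT TGG ACA TAG CCT — ATG at 56, stop TAG at 71 → 18 nt.
Frame -3: TGT TCA TAC GAT CGT AAC TTT ACC AAC ATG TAT TAG GGG CGC ATT AAG CAA GGA TGC ACG ATT GGA CAT AGC CTA — ATG at 30, stop TAG at 36 → 9 nt.
Forward-strand max 66 nt; reverse-strand max 18 nt. The forward strand has the longer ORF.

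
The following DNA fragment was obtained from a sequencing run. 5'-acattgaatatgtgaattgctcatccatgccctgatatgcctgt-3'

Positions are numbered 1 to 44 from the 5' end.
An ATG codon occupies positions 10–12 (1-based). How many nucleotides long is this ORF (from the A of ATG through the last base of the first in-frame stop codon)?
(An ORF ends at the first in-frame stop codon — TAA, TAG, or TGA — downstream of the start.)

6

Codons from position 10: ATG (10–12), TGA (13–15).
TGA is the first in-frame stop; ORF spans 10–15, 6 nucleotides.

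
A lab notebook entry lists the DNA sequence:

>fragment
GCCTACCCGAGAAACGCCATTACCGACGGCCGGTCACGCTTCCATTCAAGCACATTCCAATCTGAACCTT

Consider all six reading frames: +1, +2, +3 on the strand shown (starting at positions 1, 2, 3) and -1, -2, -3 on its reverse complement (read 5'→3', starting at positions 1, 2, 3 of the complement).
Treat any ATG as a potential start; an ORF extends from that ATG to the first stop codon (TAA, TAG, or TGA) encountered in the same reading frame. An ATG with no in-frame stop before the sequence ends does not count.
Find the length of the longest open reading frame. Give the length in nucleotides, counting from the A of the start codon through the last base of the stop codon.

Reverse complement (5'→3'): AAGGTTCAGATTGGAATGTGCTTGAATGGAAGCGTGACCGGCCGTCGGTAATGGCGTTTCTCGGGTAGGC
Frame +1: GCC TAC CCG AGA AAC GCC ATT ACC GAC GGC CGG TCA CGC TTC CAT TCA AGC ACA TTC CAA TCT GAA CCT — no ATG→stop ORF.
Frame +2: CCT ACC CGA GAA ACG CCA TTA CCG ACG GCC GGT CAC GCT TCC ATT CAA GCA CAT TCC AAT CTG AAC CTT — no ATG→stop ORF.
Frame +3: CTA CCC GAG AAA CGC CAT TAC CGA CGG CCG GTC ACG CTT CCA TTC AAG CAC ATT CCA ATC TGA ACC — no ATG→stop ORF.
Frame -1: AAG GTT CAG ATT GGA ATG TGC TTG AAT GGA AGC GTG ACC GGC CGT CGG TAA TGG CGT TTC TCG GGT AGG — ATG at 16, stop TAA at 49 → 36 nt.
Frame -2: AGG TTC AGA TTG GAA TGT GCT TGA ATG GAA GCG TGA CCG GCC GTC GGT AAT GGC GTT TCT CGG GTA GGC — ATG at 26, stop TGA at 35 → 12 nt.
Frame -3: GGT TCA GAT TGG AAT GTG CTT GAA TGG AAG CGT GAC CGG CCG TCG GTA ATG GCG TTT CTC GGG TAG — ATG at 51, stop TAG at 66 → 18 nt.
Longest: frame -1, positions 16–51, 36 nt = 12 codons = 11 aa. → 36 nucleotides.

36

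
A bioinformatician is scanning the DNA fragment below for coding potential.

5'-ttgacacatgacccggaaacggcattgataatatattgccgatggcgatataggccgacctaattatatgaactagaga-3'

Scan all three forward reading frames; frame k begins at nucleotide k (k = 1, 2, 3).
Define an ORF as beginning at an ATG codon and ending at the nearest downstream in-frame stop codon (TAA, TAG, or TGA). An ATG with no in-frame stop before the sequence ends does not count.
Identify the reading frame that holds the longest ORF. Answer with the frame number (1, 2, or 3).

Frame 1: TTG ACA CAT GAC CCG GAA ACG GCA TTG ATA ATA TAT TGC CGA TGG CGA TAT AGG CCG ACC TAA TTA TAT GAA CTA GAG — no ATG→stop ORF.
Frame 2: TGA CAC ATG ACC CGG AAA CGG CAT TGA TAA TAT ATT GCC GAT GGC GAT ATA GGC CGA CCT AAT TAT ATG AAC TAG AGA — ATG at 8, stop TGA at 26 → 21 nt; ATG at 68, stop TAG at 74 → 9 nt.
Frame 3: GAC ACA TGA CCC GGA AAC GGC ATT GAT AAT ATA TTG CCG ATG GCG ATA TAG GCC GAC CTA ATT ATA TGA ACT AGA — ATG at 42, stop TAG at 51 → 12 nt.
Longest ORF is 21 nt in frame 2 (positions 8–28).

2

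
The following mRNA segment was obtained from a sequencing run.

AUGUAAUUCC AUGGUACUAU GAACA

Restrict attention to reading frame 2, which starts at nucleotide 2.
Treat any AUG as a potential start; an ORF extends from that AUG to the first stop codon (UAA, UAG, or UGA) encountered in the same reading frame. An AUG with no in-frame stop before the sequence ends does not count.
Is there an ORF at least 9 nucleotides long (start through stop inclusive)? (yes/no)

yes

Frame 2: UGU AAU UCC AUG GUA CUA UGA ACA — AUG at 11, stop UGA at 20 → 12 nt.
Frame 2 has an ORF of 12 nucleotides (positions 11–22) ≥ 9, so yes.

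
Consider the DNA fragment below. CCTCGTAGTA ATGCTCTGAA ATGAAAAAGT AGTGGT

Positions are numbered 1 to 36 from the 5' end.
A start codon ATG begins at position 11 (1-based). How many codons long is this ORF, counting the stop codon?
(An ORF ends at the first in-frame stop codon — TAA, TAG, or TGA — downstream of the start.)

3

Codons from position 11: ATG (11–13), CTC (14–16), TGA (17–19).
TGA is the first in-frame stop; that's 3 codons including the stop.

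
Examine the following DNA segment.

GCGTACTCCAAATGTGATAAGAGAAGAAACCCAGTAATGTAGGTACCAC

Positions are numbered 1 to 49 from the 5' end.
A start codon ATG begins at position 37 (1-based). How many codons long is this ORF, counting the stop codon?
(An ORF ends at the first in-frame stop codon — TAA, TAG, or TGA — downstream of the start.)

2

Codons from position 37: ATG (37–39), TAG (40–42).
TAG is the first in-frame stop; that's 2 codons including the stop.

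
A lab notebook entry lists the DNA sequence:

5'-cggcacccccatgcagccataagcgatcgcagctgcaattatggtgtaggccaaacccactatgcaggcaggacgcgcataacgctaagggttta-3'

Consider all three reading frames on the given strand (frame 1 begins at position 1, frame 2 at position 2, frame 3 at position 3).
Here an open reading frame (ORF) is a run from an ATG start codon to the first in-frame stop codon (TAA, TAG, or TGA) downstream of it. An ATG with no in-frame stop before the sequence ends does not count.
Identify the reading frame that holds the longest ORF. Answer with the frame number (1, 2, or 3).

Frame 1: CGG CAC CCC CAT GCA GCC ATA AGC GAT CGC AGC TGC AAT TAT GGT GTA GGC CAA ACC CAC TAT GCA GGC AGG ACG CGC ATA ACG CTA AGG GTT — no ATG→stop ORF.
Frame 2: GGC ACC CCC ATG CAG CCA TAA GCG ATC GCA GCT GCA ATT ATG GTG TAG GCC AAA CCC ACT ATG CAG GCA GGA CGC GCA TAA CGC TAA GGG TTT — ATG at 11, stop TAA at 20 → 12 nt; ATG at 41, stop TAG at 47 → 9 nt; ATG at 62, stop TAA at 80 → 21 nt.
Frame 3: GCA CCC CCA TGC AGC CAT AAG CGA TCG CAG CTG CAA TTA TGG TGT AGG CCA AAC CCA CTA TGC AGG CAG GAC GCG CAT AAC GCT AAG GGT TTA — no ATG→stop ORF.
Longest ORF is 21 nt in frame 2 (positions 62–82).

2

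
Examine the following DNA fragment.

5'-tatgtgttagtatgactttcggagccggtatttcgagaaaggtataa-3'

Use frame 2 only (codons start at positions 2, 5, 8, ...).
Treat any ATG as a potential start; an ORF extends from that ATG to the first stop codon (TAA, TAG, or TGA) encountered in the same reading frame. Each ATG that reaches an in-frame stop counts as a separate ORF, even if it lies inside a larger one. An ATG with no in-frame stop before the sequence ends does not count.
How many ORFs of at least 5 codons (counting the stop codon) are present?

Frame 2: ATG TGT TAG TAT GAC TTT CGG AGC CGG TAT TTC GAG AAA GGT ATA — ATG at 2, stop TAG at 8 → 9 nt.
No ORF reaches 5 codons. Count = 0.

0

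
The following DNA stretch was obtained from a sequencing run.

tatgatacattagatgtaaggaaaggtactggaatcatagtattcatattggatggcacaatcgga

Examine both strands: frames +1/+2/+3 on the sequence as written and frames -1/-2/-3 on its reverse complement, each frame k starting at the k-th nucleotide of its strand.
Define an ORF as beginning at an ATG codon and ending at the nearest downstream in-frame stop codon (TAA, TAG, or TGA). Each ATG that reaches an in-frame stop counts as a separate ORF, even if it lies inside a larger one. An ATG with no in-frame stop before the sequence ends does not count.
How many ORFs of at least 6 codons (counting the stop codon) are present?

Reverse complement (5'→3'): TCCGATTGTGCCATCCAATATGAATACTATGATTCCAGTACCTTTCCTTACATCTAATGTATCATA
Frame +1: TAT GAT ACA TTA GAT GTA AGG AAA GGT ACT GGA ATC ATA GTA TTC ATA TTG GAT GGC ACA ATC GGA — no ATG→stop ORF.
Frame +2: ATG ATA CAT TAG ATG TAA GGA AAG GTA CTG GAA TCA TAG TAT TCA TAT TGG ATG GCA CAA TCG — ATG at 2, stop TAG at 11 → 12 nt; ATG at 14, stop TAA at 17 → 6 nt.
Frame +3: TGA TAC ATT AGA TGT AAG GAA AGG TAC TGG AAT CAT AGT ATT CAT ATT GGA TGG CAC AAT CGG — no ATG→stop ORF.
Frame -1: TCC GAT TGT GCC ATC CAA TAT GAA TAC TAT GAT TCC AGT ACC TTT CCT TAC ATC TAA TGT ATC ATA — no ATG→stop ORF.
Frame -2: CCG ATT GTG CCA TCC AAT ATG AAT ACT ATG ATT CCA GTA CCT TTC CTT ACA TCT AAT GTA TCA — no ATG→stop ORF.
Frame -3: CGA TTG TGC CAT CCA ATA TGA ATA CTA TGA TTC CAG TAC CTT TCC TTA CAT CTA ATG TAT CAT — no ATG→stop ORF.
No ORF reaches 6 codons. Count = 0.

0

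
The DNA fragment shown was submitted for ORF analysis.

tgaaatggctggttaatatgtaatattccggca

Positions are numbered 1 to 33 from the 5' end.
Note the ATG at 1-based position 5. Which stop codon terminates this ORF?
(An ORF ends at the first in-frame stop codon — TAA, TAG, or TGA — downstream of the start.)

Codons from position 5: ATG (5–7), GCT (8–10), GGT (11–13), TAA (14–16).
The first in-frame stop codon is TAA.

TAA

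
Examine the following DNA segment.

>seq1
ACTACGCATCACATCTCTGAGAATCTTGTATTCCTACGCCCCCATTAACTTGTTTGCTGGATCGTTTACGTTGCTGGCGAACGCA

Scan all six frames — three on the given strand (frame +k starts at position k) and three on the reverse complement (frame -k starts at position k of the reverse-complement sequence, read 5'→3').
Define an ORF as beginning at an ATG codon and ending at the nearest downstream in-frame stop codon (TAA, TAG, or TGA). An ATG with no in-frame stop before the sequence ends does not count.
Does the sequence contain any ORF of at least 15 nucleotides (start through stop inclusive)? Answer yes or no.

Reverse complement (5'→3'): TGCGTTCGCCAGCAACGTAAACGATCCAGCAAACAAGTTAATGGGGGCGTAGGAATACAAGATTCTCAGAGATGTGATGCGTAGT
Frame +1: ACT ACG CAT CAC ATC TCT GAG AAT CTT GTA TTC CTA CGC CCC CAT TAA CTT GTT TGC TGG ATC GTT TAC GTT GCT GGC GAA CGC — no ATG→stop ORF.
Frame +2: CTA CGC ATC ACA TCT CTG AGA ATC TTG TAT TCC TAC GCC CCC ATT AAC TTG TTT GCT GGA TCG TTT ACG TTG CTG GCG AAC GCA — no ATG→stop ORF.
Frame +3: TAC GCA TCA CAT CTC TGA GAA TCT TGT ATT CCT ACG CCC CCA TTA ACT TGT TTG CTG GAT CGT TTA CGT TGC TGG CGA ACG — no ATG→stop ORF.
Frame -1: TGC GTT CGC CAG CAA CGT AAA CGA TCC AGC AAA CAA GTT AAT GGG GGC GTA GGA ATA CAA GAT TCT CAG AGA TGT GAT GCG TAG — no ATG→stop ORF.
Frame -2: GCG TTC GCC AGC AAC GTA AAC GAT CCA GCA AAC AAG TTA ATG GGG GCG TAG GAA TAC AAG ATT CTC AGA GAT GTG ATG CGT AGT — ATG at 41, stop TAG at 50 → 12 nt.
Frame -3: CGT TCG CCA GCA ACG TAA ACG ATC CAG CAA ACA AGT TAA TGG GGG CGT AGG AAT ACA AGA TTC TCA GAG ATG TGA TGC GTA — ATG at 72, stop TGA at 75 → 6 nt.
Largest ORF found is 12 nucleotides < 15, so no.

no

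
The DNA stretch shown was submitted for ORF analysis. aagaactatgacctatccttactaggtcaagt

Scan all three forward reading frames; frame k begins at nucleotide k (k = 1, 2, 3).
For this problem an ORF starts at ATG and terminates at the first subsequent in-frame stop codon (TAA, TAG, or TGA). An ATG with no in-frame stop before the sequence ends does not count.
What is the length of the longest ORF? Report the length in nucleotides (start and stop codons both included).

Frame 1: AAG AAC TAT GAC CTA TCC TTA CTA GGT CAA — no ATG→stop ORF.
Frame 2: AGA ACT ATG ACC TAT CCT TAC TAG GTC AAG — ATG at 8, stop TAG at 23 → 18 nt.
Frame 3: GAA CTA TGA CCT ATC CTT ACT AGG TCA AGT — no ATG→stop ORF.
Longest: frame 2, positions 8–25, 18 nt = 6 codons = 5 aa. → 18 nucleotides.

18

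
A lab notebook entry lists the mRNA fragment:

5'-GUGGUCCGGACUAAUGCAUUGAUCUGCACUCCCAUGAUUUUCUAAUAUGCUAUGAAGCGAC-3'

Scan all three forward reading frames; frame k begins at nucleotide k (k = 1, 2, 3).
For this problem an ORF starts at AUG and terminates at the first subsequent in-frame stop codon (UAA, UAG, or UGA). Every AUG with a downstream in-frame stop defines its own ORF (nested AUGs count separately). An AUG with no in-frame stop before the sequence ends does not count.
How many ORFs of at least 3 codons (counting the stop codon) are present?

3

Frame 1: GUG GUC CGG ACU AAU GCA UUG AUC UGC ACU CCC AUG AUU UUC UAA UAU GCU AUG AAG CGA — AUG at 34, stop UAA at 43 → 12 nt.
Frame 2: UGG UCC GGA CUA AUG CAU UGA UCU GCA CUC CCA UGA UUU UCU AAU AUG CUA UGA AGC GAC — AUG at 14, stop UGA at 20 → 9 nt; AUG at 47, stop UGA at 53 → 9 nt.
Frame 3: GGU CCG GAC UAA UGC AUU GAU CUG CAC UCC CAU GAU UUU CUA AUA UGC UAU GAA GCG — no AUG→stop ORF.
ORFs ≥ 3 codons: frame 1 34–45 (4 codons), frame 2 14–22 (3 codons), frame 2 47–55 (3 codons). Count = 3.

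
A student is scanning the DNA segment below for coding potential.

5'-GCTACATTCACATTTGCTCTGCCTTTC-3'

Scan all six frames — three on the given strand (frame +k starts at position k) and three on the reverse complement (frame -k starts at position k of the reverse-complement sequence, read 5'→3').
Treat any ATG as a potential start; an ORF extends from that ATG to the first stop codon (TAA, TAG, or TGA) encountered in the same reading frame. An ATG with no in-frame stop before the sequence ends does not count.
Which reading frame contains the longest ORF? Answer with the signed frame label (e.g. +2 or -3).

Reverse complement (5'→3'): GAAAGGCAGAGCAAATGTGAATGTAGC
Frame +1: GCT ACA TTC ACA TTT GCT CTG CCT TTC — no ATG→stop ORF.
Frame +2: CTA CAT TCA CAT TTG CTC TGC CTT — no ATG→stop ORF.
Frame +3: TAC ATT CAC ATT TGC TCT GCC TTT — no ATG→stop ORF.
Frame -1: GAA AGG CAG AGC AAA TGT GAA TGT AGC — no ATG→stop ORF.
Frame -2: AAA GGC AGA GCA AAT GTG AAT GTA — no ATG→stop ORF.
Frame -3: AAG GCA GAG CAA ATG TGA ATG TAG — ATG at 15, stop TGA at 18 → 6 nt; ATG at 21, stop TAG at 24 → 6 nt.
Longest ORF is 6 nt in frame -3 (positions 15–20).

-3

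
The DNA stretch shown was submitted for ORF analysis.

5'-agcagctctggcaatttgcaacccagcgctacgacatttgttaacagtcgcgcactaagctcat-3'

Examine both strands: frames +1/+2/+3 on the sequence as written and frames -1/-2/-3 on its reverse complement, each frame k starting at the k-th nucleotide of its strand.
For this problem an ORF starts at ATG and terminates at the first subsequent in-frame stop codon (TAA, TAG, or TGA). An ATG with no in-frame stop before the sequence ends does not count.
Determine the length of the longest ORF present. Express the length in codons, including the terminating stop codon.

8

Reverse complement (5'→3'): ATGAGCTTAGTGCGCGACTGTTAACAAATGTCGTAGCGCTGGGTTGCAAATTGCCAGAGCTGCT
Frame +1: AGC AGC TCT GGC AAT TTG CAA CCC AGC GCT ACG ACA TTT GTT AAC AGT CGC GCA CTA AGC TCA — no ATG→stop ORF.
Frame +2: GCA GCT CTG GCA ATT TGC AAC CCA GCG CTA CGA CAT TTG TTA ACA GTC GCG CAC TAA GCT CAT — no ATG→stop ORF.
Frame +3: CAG CTC TGG CAA TTT GCA ACC CAG CGC TAC GAC ATT TGT TAA CAG TCG CGC ACT AAG CTC — no ATG→stop ORF.
Frame -1: ATG AGC TTA GTG CGC GAC TGT TAA CAA ATG TCG TAG CGC TGG GTT GCA AAT TGC CAG AGC TGC — ATG at 1, stop TAA at 22 → 24 nt; ATG at 28, stop TAG at 34 → 9 nt.
Frame -2: TGA GCT TAG TGC GCG ACT GTT AAC AAA TGT CGT AGC GCT GGG TTG CAA ATT GCC AGA GCT GCT — no ATG→stop ORF.
Frame -3: GAG CTT AGT GCG CGA CTG TTA ACA AAT GTC GTA GCG CTG GGT TGC AAA TTG CCA GAG CTG — no ATG→stop ORF.
Longest: frame -1, positions 1–24, 24 nt = 8 codons = 7 aa. → 8 codons.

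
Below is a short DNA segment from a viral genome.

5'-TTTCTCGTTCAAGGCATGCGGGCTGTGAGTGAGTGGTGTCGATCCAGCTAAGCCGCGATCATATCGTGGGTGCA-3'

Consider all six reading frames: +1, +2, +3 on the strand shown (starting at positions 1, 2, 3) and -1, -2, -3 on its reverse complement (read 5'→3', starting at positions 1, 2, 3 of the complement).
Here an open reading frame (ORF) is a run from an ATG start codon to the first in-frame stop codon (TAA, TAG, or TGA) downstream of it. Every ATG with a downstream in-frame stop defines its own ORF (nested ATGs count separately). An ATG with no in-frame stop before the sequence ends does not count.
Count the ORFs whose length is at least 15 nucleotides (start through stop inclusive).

Reverse complement (5'→3'): TGCACCCACGATATGATCGCGGCTTAGCTGGATCGACACCACTCACTCACAGCCCGCATGCCTTGAACGAGAAA
Frame +1: TTT CTC GTT CAA GGC ATG CGG GCT GTG AGT GAG TGG TGT CGA TCC AGC TAA GCC GCG ATC ATA TCG TGG GTG — ATG at 16, stop TAA at 49 → 36 nt.
Frame +2: TTC TCG TTC AAG GCA TGC GGG CTG TGA GTG AGT GGT GTC GAT CCA GCT AAG CCG CGA TCA TAT CGT GGG TGC — no ATG→stop ORF.
Frame +3: TCT CGT TCA AGG CAT GCG GGC TGT GAG TGA GTG GTG TCG ATC CAG CTA AGC CGC GAT CAT ATC GTG GGT GCA — no ATG→stop ORF.
Frame -1: TGC ACC CAC GAT ATG ATC GCG GCT TAG CTG GAT CGA CAC CAC TCA CTC ACA GCC CGC ATG CCT TGA ACG AGA — ATG at 13, stop TAG at 25 → 15 nt; ATG at 58, stop TGA at 64 → 9 nt.
Frame -2: GCA CCC ACG ATA TGA TCG CGG CTT AGC TGG ATC GAC ACC ACT CAC TCA CAG CCC GCA TGC CTT GAA CGA GAA — no ATG→stop ORF.
Frame -3: CAC CCA CGA TAT GAT CGC GGC TTA GCT GGA TCG ACA CCA CTC ACT CAC AGC CCG CAT GCC TTG AAC GAG AAA — no ATG→stop ORF.
ORFs ≥ 15 nucleotides: frame +1 16–51 (36 nucleotides), frame -1 13–27 (15 nucleotides). Count = 2.

2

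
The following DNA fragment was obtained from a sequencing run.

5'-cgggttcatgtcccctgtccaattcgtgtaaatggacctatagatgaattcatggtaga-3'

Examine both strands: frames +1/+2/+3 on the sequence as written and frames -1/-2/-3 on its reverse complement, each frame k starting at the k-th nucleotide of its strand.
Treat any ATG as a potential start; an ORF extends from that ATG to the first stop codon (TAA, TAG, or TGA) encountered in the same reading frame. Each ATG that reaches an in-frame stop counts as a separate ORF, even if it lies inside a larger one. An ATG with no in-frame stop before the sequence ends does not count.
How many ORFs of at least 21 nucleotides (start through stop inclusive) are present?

Reverse complement (5'→3'): TCTACCATGAATTCATCTATAGGTCCATTTACACGAATTGGACAGGGGACATGAACCCG
Frame +1: CGG GTT CAT GTC CCC TGT CCA ATT CGT GTA AAT GGA CCT ATA GAT GAA TTC ATG GTA — no ATG→stop ORF.
Frame +2: GGG TTC ATG TCC CCT GTC CAA TTC GTG TAA ATG GAC CTA TAG ATG AAT TCA TGG TAG — ATG at 8, stop TAA at 29 → 24 nt; ATG at 32, stop TAG at 41 → 12 nt; ATG at 44, stop TAG at 56 → 15 nt.
Frame +3: GGT TCA TGT CCC CTG TCC AAT TCG TGT AAA TGG ACC TAT AGA TGA ATT CAT GGT AGA — no ATG→stop ORF.
Frame -1: TCT ACC ATG AAT TCA TCT ATA GGT CCA TTT ACA CGA ATT GGA CAG GGG ACA TGA ACC — ATG at 7, stop TGA at 52 → 48 nt.
Frame -2: CTA CCA TGA ATT CAT CTA TAG GTC CAT TTA CAC GAA TTG GAC AGG GGA CAT GAA CCC — no ATG→stop ORF.
Frame -3: TAC CAT GAA TTC ATC TAT AGG TCC ATT TAC ACG AAT TGG ACA GGG GAC ATG AAC CCG — no ATG→stop ORF.
ORFs ≥ 21 nucleotides: frame +2 8–31 (24 nucleotides), frame -1 7–54 (48 nucleotides). Count = 2.

2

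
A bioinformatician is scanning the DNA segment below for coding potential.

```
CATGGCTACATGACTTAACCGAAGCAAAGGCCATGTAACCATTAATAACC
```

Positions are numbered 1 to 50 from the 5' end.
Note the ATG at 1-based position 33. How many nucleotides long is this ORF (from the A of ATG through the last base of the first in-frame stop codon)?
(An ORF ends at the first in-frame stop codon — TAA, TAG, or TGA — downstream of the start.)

Codons from position 33: ATG (33–35), TAA (36–38).
TAA is the first in-frame stop; ORF spans 33–38, 6 nucleotides.

6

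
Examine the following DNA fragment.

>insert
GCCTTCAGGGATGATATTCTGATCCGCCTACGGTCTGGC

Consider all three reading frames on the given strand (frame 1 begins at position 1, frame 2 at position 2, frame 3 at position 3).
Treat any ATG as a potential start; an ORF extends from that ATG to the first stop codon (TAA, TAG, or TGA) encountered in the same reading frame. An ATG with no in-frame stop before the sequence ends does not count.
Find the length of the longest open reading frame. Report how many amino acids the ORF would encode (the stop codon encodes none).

3

Frame 1: GCC TTC AGG GAT GAT ATT CTG ATC CGC CTA CGG TCT GGC — no ATG→stop ORF.
Frame 2: CCT TCA GGG ATG ATA TTC TGA TCC GCC TAC GGT CTG — ATG at 11, stop TGA at 20 → 12 nt.
Frame 3: CTT CAG GGA TGA TAT TCT GAT CCG CCT ACG GTC TGG — no ATG→stop ORF.
Longest: frame 2, positions 11–22, 12 nt = 4 codons = 3 aa. → 3 amino acids.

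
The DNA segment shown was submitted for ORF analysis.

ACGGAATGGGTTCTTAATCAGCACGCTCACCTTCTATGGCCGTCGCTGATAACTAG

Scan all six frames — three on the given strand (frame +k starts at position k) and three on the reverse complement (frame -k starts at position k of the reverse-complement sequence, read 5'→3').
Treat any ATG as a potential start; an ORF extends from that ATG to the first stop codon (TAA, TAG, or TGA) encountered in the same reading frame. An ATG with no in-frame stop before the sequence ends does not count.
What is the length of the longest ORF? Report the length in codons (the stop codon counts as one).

7

Reverse complement (5'→3'): CTAGTTATCAGCGACGGCCATAGAAGGTGAGCGTGCTGATTAAGAACCCATTCCGT
Frame +1: ACG GAA TGG GTT CTT AAT CAG CAC GCT CAC CTT CTA TGG CCG TCG CTG ATA ACT — no ATG→stop ORF.
Frame +2: CGG AAT GGG TTC TTA ATC AGC ACG CTC ACC TTC TAT GGC CGT CGC TGA TAA CTA — no ATG→stop ORF.
Frame +3: GGA ATG GGT TCT TAA TCA GCA CGC TCA CCT TCT ATG GCC GTC GCT GAT AAC TAG — ATG at 6, stop TAA at 15 → 12 nt; ATG at 36, stop TAG at 54 → 21 nt.
Frame -1: CTA GTT ATC AGC GAC GGC CAT AGA AGG TGA GCG TGC TGA TTA AGA ACC CAT TCC — no ATG→stop ORF.
Frame -2: TAG TTA TCA GCG ACG GCC ATA GAA GGT GAG CGT GCT GAT TAA GAA CCC ATT CCG — no ATG→stop ORF.
Frame -3: AGT TAT CAG CGA CGG CCA TAG AAG GTG AGC GTG CTG ATT AAG AAC CCA TTC CGT — no ATG→stop ORF.
Longest: frame +3, positions 36–56, 21 nt = 7 codons = 6 aa. → 7 codons.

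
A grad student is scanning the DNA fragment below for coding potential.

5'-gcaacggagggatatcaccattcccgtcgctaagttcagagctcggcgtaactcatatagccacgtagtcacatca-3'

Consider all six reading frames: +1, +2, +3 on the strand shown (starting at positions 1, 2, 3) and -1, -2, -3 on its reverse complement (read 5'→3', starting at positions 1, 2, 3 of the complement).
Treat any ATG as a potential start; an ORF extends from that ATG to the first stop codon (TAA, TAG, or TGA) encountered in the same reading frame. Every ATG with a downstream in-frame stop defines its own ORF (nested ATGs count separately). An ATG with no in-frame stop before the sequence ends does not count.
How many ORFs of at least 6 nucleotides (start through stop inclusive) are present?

Reverse complement (5'→3'): TGATGTGACTACGTGGCTATATGAGTTACGCCGAGCTCTGAACTTAGCGACGGGAATGGTGATATCCCTCCGTTGC
Frame +1: GCA ACG GAG GGA TAT CAC CAT TCC CGT CGC TAA GTT CAG AGC TCG GCG TAA CTC ATA TAG CCA CGT AGT CAC ATC — no ATG→stop ORF.
Frame +2: CAA CGG AGG GAT ATC ACC ATT CCC GTC GCT AAG TTC AGA GCT CGG CGT AAC TCA TAT AGC CAC GTA GTC ACA TCA — no ATG→stop ORF.
Frame +3: AAC GGA GGG ATA TCA CCA TTC CCG TCG CTA AGT TCA GAG CTC GGC GTA ACT CAT ATA GCC ACG TAG TCA CAT — no ATG→stop ORF.
Frame -1: TGA TGT GAC TAC GTG GCT ATA TGA GTT ACG CCG AGC TCT GAA CTT AGC GAC GGG AAT GGT GAT ATC CCT CCG TTG — no ATG→stop ORF.
Frame -2: GAT GTG ACT ACG TGG CTA TAT GAG TTA CGC CGA GCT CTG AAC TTA GCG ACG GGA ATG GTG ATA TCC CTC CGT TGC — no ATG→stop ORF.
Frame -3: ATG TGA CTA CGT GGC TAT ATG AGT TAC GCC GAG CTC TGA ACT TAG CGA CGG GAA TGG TGA TAT CCC TCC GTT — ATG at 3, stop TGA at 6 → 6 nt; ATG at 21, stop TGA at 39 → 21 nt.
ORFs ≥ 6 nucleotides: frame -3 3–8 (6 nucleotides), frame -3 21–41 (21 nucleotides). Count = 2.

2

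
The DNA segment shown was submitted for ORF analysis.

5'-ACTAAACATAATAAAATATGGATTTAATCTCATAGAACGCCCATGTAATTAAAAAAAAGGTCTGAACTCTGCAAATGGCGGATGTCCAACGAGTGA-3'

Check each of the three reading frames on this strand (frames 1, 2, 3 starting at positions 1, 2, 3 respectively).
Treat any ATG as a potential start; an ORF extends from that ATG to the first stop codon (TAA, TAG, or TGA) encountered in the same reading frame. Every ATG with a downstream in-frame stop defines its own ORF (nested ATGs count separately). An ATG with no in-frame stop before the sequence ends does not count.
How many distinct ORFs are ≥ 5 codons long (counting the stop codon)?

2

Frame 1: ACT AAA CAT AAT AAA ATA TGG ATT TAA TCT CAT AGA ACG CCC ATG TAA TTA AAA AAA AGG TCT GAA CTC TGC AAA TGG CGG ATG TCC AAC GAG TGA — ATG at 43, stop TAA at 46 → 6 nt; ATG at 82, stop TGA at 94 → 15 nt.
Frame 2: CTA AAC ATA ATA AAA TAT GGA TTT AAT CTC ATA GAA CGC CCA TGT AAT TAA AAA AAA GGT CTG AAC TCT GCA AAT GGC GGA TGT CCA ACG AGT — no ATG→stop ORF.
Frame 3: TAA ACA TAA TAA AAT ATG GAT TTA ATC TCA TAG AAC GCC CAT GTA ATT AAA AAA AAG GTC TGA ACT CTG CAA ATG GCG GAT GTC CAA CGA GTG — ATG at 18, stop TAG at 33 → 18 nt.
ORFs ≥ 5 codons: frame 1 82–96 (5 codons), frame 3 18–35 (6 codons). Count = 2.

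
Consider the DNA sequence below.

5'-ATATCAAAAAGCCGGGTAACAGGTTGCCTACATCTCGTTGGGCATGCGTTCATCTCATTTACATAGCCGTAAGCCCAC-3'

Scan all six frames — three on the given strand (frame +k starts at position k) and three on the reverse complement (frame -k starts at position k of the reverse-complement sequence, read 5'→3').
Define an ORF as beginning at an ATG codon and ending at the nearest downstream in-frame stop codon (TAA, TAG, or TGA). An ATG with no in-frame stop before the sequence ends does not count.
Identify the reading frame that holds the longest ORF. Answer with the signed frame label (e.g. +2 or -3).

Reverse complement (5'→3'): GTGGGCTTACGGCTATGTAAATGAGATGAACGCATGCCCAACGAGATGTAGGCAACCTGTTACCCGGCTTTTTGATAT
Frame +1: ATA TCA AAA AGC CGG GTA ACA GGT TGC CTA CAT CTC GTT GGG CAT GCG TTC ATC TCA TTT ACA TAG CCG TAA GCC CAC — no ATG→stop ORF.
Frame +2: TAT CAA AAA GCC GGG TAA CAG GTT GCC TAC ATC TCG TTG GGC ATG CGT TCA TCT CAT TTA CAT AGC CGT AAG CCC — no ATG→stop ORF.
Frame +3: ATC AAA AAG CCG GGT AAC AGG TTG CCT ACA TCT CGT TGG GCA TGC GTT CAT CTC ATT TAC ATA GCC GTA AGC CCA — no ATG→stop ORF.
Frame -1: GTG GGC TTA CGG CTA TGT AAA TGA GAT GAA CGC ATG CCC AAC GAG ATG TAG GCA ACC TGT TAC CCG GCT TTT TGA TAT — ATG at 34, stop TAG at 49 → 18 nt; ATG at 46, stop TAG at 49 → 6 nt.
Frame -2: TGG GCT TAC GGC TAT GTA AAT GAG ATG AAC GCA TGC CCA ACG AGA TGT AGG CAA CCT GTT ACC CGG CTT TTT GAT — no ATG→stop ORF.
Frame -3: GGG CTT ACG GCT ATG TAA ATG AGA TGA ACG CAT GCC CAA CGA GAT GTA GGC AAC CTG TTA CCC GGC TTT TTG ATA — ATG at 15, stop TAA at 18 → 6 nt; ATG at 21, stop TGA at 27 → 9 nt.
Longest ORF is 18 nt in frame -1 (positions 34–51).

-1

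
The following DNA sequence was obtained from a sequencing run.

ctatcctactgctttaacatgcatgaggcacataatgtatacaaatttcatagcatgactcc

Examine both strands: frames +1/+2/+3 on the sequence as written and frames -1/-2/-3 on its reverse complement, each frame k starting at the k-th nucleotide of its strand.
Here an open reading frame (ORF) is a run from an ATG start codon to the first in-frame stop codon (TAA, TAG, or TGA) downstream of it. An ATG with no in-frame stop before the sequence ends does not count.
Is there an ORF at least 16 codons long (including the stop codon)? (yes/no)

Reverse complement (5'→3'): GGAGTCATGCTATGAAATTTGTATACATTATGTGCCTCATGCATGTTAAAGCAGTAGGATAG
Frame +1: CTA TCC TAC TGC TTT AAC ATG CAT GAG GCA CAT AAT GTA TAC AAA TTT CAT AGC ATG ACT — no ATG→stop ORF.
Frame +2: TAT CCT ACT GCT TTA ACA TGC ATG AGG CAC ATA ATG TAT ACA AAT TTC ATA GCA TGA CTC — ATG at 23, stop TGA at 56 → 36 nt; ATG at 35, stop TGA at 56 → 24 nt.
Frame +3: ATC CTA CTG CTT TAA CAT GCA TGA GGC ACA TAA TGT ATA CAA ATT TCA TAG CAT GAC TCC — no ATG→stop ORF.
Frame -1: GGA GTC ATG CTA TGA AAT TTG TAT ACA TTA TGT GCC TCA TGC ATG TTA AAG CAG TAG GAT — ATG at 7, stop TGA at 13 → 9 nt; ATG at 43, stop TAG at 55 → 15 nt.
Frame -2: GAG TCA TGC TAT GAA ATT TGT ATA CAT TAT GTG CCT CAT GCA TGT TAA AGC AGT AGG ATA — no ATG→stop ORF.
Frame -3: AGT CAT GCT ATG AAA TTT GTA TAC ATT ATG TGC CTC ATG CAT GTT AAA GCA GTA GGA TAG — ATG at 12, stop TAG at 60 → 51 nt; ATG at 30, stop TAG at 60 → 33 nt; ATG at 39, stop TAG at 60 → 24 nt.
Frame -3 has an ORF of 17 codons (positions 12–62) ≥ 16, so yes.

yes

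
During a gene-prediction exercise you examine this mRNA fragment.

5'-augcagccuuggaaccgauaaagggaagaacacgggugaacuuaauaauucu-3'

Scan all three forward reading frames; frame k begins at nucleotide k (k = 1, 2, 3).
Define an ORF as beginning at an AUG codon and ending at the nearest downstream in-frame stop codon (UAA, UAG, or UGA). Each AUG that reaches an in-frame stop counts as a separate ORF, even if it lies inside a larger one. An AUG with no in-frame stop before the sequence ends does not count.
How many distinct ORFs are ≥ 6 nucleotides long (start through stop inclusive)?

Frame 1: AUG CAG CCU UGG AAC CGA UAA AGG GAA GAA CAC GGG UGA ACU UAA UAA UUC — AUG at 1, stop UAA at 19 → 21 nt.
Frame 2: UGC AGC CUU GGA ACC GAU AAA GGG AAG AAC ACG GGU GAA CUU AAU AAU UCU — no AUG→stop ORF.
Frame 3: GCA GCC UUG GAA CCG AUA AAG GGA AGA ACA CGG GUG AAC UUA AUA AUU — no AUG→stop ORF.
ORFs ≥ 6 nucleotides: frame 1 1–21 (21 nucleotides). Count = 1.

1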